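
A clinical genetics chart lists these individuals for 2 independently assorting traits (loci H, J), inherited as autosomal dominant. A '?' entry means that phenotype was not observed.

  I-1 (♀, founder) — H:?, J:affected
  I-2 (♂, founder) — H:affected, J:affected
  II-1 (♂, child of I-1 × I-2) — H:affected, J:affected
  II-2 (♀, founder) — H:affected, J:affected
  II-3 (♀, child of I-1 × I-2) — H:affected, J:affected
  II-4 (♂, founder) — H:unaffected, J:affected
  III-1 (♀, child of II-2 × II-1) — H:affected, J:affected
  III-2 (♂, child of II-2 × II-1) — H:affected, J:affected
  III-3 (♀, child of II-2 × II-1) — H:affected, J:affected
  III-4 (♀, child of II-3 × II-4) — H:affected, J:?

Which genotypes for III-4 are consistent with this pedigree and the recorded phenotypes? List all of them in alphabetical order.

III-4 ∈ {Hh JJ, Hh Jj, Hh jj}

H/I-1 ? ·: hh|Hh|HH
H/I-2 aff ·: Hh|HH
H/II-1 aff I-1×I-2: Hh|HH
H/II-2 aff ·: Hh|HH
H/II-3 aff I-1×I-2: Hh|HH
H/II-4 un ·: hh
H/III-1 aff II-2×II-1: Hh|HH
H/III-2 aff II-2×II-1: Hh|HH
H/III-3 aff II-2×II-1: Hh|HH
H/III-4 aff II-3×II-4: Hh
⇒ H over [I-1,I-2,II-1,II-2,II-3,II-4,III-1,III-2,III-3,III-4]: 191 consistent
J/I-1 aff ·: Jj|JJ
J/I-2 aff ·: Jj|JJ
J/II-1 aff I-1×I-2: Jj|JJ
J/II-2 aff ·: Jj|JJ
J/II-3 aff I-1×I-2: Jj|JJ
J/II-4 aff ·: Jj|JJ
J/III-1 aff II-2×II-1: Jj|JJ
J/III-2 aff II-2×II-1: Jj|JJ
J/III-3 aff II-2×II-1: Jj|JJ
J/III-4 ? II-3×II-4: jj|Jj|JJ
⇒ J over [I-1,I-2,II-1,II-2,II-3,II-4,III-1,III-2,III-3,III-4]: 627 consistent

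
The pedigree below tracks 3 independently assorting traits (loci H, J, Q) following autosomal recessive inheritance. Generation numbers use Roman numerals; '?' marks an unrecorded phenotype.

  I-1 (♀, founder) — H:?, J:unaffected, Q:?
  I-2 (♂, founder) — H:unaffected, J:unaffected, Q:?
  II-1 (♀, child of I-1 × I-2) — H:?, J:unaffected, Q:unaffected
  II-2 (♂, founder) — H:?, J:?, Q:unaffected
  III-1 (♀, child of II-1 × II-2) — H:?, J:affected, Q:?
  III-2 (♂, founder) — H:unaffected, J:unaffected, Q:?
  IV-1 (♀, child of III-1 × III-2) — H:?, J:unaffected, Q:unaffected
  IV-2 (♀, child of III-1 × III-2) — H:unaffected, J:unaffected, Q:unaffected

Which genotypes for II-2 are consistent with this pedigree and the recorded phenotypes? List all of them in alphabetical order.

II-2 ∈ {HH Jj QQ, HH Jj Qq, HH jj QQ, HH jj Qq, Hh Jj QQ, Hh Jj Qq, Hh jj QQ, Hh jj Qq, hh Jj QQ, hh Jj Qq, hh jj QQ, hh jj Qq}

H/I-1 ? ·: HH|Hh|hh
H/I-2 un ·: HH|Hh
H/II-1 ? I-1×I-2: HH|Hh|hh
H/II-2 ? ·: HH|Hh|hh
H/III-1 ? II-1×II-2: HH|Hh|hh
H/III-2 un ·: HH|Hh
H/IV-1 ? III-1×III-2: HH|Hh|hh
H/IV-2 un III-1×III-2: HH|Hh
⇒ H over [I-1,I-2,II-1,II-2,III-1,III-2,IV-1,IV-2]: 402 consistent
J/I-1 un ·: JJ|Jj
J/I-2 un ·: JJ|Jj
J/II-1 un I-1×I-2: Jj
J/II-2 ? ·: Jj|jj
J/III-1 aff II-1×II-2: jj
J/III-2 un ·: JJ|Jj
J/IV-1 un III-1×III-2: Jj
J/IV-2 un III-1×III-2: Jj
⇒ J over [I-1,I-2,II-1,II-2,III-1,III-2,IV-1,IV-2]: 12 consistent
Q/I-1 ? ·: QQ|Qq|qq
Q/I-2 ? ·: QQ|Qq|qq
Q/II-1 un I-1×I-2: QQ|Qq
Q/II-2 un ·: QQ|Qq
Q/III-1 ? II-1×II-2: QQ|Qq|qq
Q/III-2 ? ·: QQ|Qq|qq
Q/IV-1 un III-1×III-2: QQ|Qq
Q/IV-2 un III-1×III-2: QQ|Qq
⇒ Q over [I-1,I-2,II-1,II-2,III-1,III-2,IV-1,IV-2]: 308 consistent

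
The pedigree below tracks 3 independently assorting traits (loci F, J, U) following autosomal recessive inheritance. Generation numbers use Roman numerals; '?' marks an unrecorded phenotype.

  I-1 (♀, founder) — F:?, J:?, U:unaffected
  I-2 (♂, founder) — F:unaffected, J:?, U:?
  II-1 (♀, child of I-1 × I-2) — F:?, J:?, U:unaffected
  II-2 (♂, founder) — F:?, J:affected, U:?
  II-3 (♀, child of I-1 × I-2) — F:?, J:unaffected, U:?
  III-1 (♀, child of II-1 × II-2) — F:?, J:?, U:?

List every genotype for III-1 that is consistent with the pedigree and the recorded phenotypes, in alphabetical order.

F/I-1 ? ·: FF|Ff|ff
F/I-2 un ·: FF|Ff
F/II-1 ? I-1×I-2: FF|Ff|ff
F/II-2 ? ·: FF|Ff|ff
F/II-3 ? I-1×I-2: FF|Ff|ff
F/III-1 ? II-1×II-2: FF|Ff|ff
⇒ F over [I-1,I-2,II-1,II-2,II-3,III-1]: 122 consistent
J/I-1 ? ·: JJ|Jj|jj
J/I-2 ? ·: JJ|Jj|jj
J/II-1 ? I-1×I-2: JJ|Jj|jj
J/II-2 aff ·: jj
J/II-3 un I-1×I-2: JJ|Jj
J/III-1 ? II-1×II-2: Jj|jj
⇒ J over [I-1,I-2,II-1,II-2,II-3,III-1]: 31 consistent
U/I-1 un ·: UU|Uu
U/I-2 ? ·: UU|Uu|uu
U/II-1 un I-1×I-2: UU|Uu
U/II-2 ? ·: UU|Uu|uu
U/II-3 ? I-1×I-2: UU|Uu|uu
U/III-1 ? II-1×II-2: UU|Uu|uu
⇒ U over [I-1,I-2,II-1,II-2,II-3,III-1]: 102 consistent

III-1 ∈ {FF Jj UU, FF Jj Uu, FF Jj uu, FF jj UU, FF jj Uu, FF jj uu, Ff Jj UU, Ff Jj Uu, Ff Jj uu, Ff jj UU, Ff jj Uu, Ff jj uu, ff Jj UU, ff Jj Uu, ff Jj uu, ff jj UU, ff jj Uu, ff jj uu}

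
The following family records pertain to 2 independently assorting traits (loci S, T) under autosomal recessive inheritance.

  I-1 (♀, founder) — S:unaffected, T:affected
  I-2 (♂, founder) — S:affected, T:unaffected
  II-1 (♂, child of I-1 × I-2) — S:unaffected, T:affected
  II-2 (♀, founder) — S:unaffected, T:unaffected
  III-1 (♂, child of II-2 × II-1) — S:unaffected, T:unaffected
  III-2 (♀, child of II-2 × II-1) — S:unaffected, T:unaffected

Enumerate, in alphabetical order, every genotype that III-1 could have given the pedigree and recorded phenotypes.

S/I-1 un ·: SS|Ss
S/I-2 aff ·: ss
S/II-1 un I-1×I-2: Ss
S/II-2 un ·: SS|Ss
S/III-1 un II-2×II-1: SS|Ss
S/III-2 un II-2×II-1: SS|Ss
⇒ S over [I-1,I-2,II-1,II-2,III-1,III-2]: 16 consistent
T/I-1 aff ·: tt
T/I-2 un ·: Tt
T/II-1 aff I-1×I-2: tt
T/II-2 un ·: TT|Tt
T/III-1 un II-2×II-1: Tt
T/III-2 un II-2×II-1: Tt
⇒ T over [I-1,I-2,II-1,II-2,III-1,III-2]: 2 consistent

III-1 ∈ {SS Tt, Ss Tt}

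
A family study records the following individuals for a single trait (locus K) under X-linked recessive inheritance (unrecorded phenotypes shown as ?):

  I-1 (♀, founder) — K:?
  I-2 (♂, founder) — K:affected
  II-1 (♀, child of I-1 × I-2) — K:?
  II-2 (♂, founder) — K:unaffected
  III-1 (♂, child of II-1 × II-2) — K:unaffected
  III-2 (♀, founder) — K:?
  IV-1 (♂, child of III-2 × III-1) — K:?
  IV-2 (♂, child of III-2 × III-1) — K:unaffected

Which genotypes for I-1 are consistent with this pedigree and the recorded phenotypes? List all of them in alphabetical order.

K/I-1 ? ·: X^KX^K|X^KX^k
K/I-2 aff ·: X^kY
K/II-1 ? I-1×I-2: X^KX^k
K/II-2 un ·: X^KY
K/III-1 un II-1×II-2: X^KY
K/III-2 ? ·: X^KX^K|X^KX^k
K/IV-1 ? III-2×III-1: X^KY|X^kY
K/IV-2 un III-2×III-1: X^KY
⇒ K over [I-1,I-2,II-1,II-2,III-1,III-2,IV-1,IV-2]: 6 consistent

I-1 ∈ {X^KX^K, X^KX^k}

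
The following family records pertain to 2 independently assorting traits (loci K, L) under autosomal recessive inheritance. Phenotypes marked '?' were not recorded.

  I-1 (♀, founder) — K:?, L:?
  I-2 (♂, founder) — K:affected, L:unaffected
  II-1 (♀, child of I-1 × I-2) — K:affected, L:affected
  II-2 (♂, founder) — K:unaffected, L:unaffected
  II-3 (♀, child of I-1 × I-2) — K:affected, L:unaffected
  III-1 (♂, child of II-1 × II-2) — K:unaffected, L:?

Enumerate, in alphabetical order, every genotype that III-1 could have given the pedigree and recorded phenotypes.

III-1 ∈ {Kk Ll, Kk ll}

K/I-1 ? ·: Kk|kk
K/I-2 aff ·: kk
K/II-1 aff I-1×I-2: kk
K/II-2 un ·: KK|Kk
K/II-3 aff I-1×I-2: kk
K/III-1 un II-1×II-2: Kk
⇒ K over [I-1,I-2,II-1,II-2,II-3,III-1]: 4 consistent
L/I-1 ? ·: Ll|ll
L/I-2 un ·: Ll
L/II-1 aff I-1×I-2: ll
L/II-2 un ·: LL|Ll
L/II-3 un I-1×I-2: LL|Ll
L/III-1 ? II-1×II-2: Ll|ll
⇒ L over [I-1,I-2,II-1,II-2,II-3,III-1]: 9 consistent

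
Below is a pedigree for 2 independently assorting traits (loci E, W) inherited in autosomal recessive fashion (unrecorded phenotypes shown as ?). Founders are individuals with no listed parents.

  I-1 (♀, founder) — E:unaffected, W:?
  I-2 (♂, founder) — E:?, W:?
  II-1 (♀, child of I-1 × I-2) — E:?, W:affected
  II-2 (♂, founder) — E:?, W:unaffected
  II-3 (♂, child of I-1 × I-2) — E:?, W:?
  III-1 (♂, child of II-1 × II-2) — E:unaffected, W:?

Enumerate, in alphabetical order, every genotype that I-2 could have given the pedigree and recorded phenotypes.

E/I-1 un ·: EE|Ee
E/I-2 ? ·: EE|Ee|ee
E/II-1 ? I-1×I-2: EE|Ee|ee
E/II-2 ? ·: EE|Ee|ee
E/II-3 ? I-1×I-2: EE|Ee|ee
E/III-1 un II-1×II-2: EE|Ee
⇒ E over [I-1,I-2,II-1,II-2,II-3,III-1]: 92 consistent
W/I-1 ? ·: Ww|ww
W/I-2 ? ·: Ww|ww
W/II-1 aff I-1×I-2: ww
W/II-2 un ·: WW|Ww
W/II-3 ? I-1×I-2: WW|Ww|ww
W/III-1 ? II-1×II-2: Ww|ww
⇒ W over [I-1,I-2,II-1,II-2,II-3,III-1]: 24 consistent

I-2 ∈ {EE Ww, EE ww, Ee Ww, Ee ww, ee Ww, ee ww}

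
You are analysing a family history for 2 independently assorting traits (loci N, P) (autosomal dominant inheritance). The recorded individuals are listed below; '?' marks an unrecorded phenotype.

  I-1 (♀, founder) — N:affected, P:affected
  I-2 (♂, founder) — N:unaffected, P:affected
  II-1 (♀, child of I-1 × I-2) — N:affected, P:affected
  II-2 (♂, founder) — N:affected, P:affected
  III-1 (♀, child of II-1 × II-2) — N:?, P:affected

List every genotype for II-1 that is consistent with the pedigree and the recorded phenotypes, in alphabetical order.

N/I-1 aff ·: Nn|NN
N/I-2 un ·: nn
N/II-1 aff I-1×I-2: Nn
N/II-2 aff ·: Nn|NN
N/III-1 ? II-1×II-2: nn|Nn|NN
⇒ N over [I-1,I-2,II-1,II-2,III-1]: 10 consistent
P/I-1 aff ·: Pp|PP
P/I-2 aff ·: Pp|PP
P/II-1 aff I-1×I-2: Pp|PP
P/II-2 aff ·: Pp|PP
P/III-1 aff II-1×II-2: Pp|PP
⇒ P over [I-1,I-2,II-1,II-2,III-1]: 24 consistent

II-1 ∈ {Nn PP, Nn Pp}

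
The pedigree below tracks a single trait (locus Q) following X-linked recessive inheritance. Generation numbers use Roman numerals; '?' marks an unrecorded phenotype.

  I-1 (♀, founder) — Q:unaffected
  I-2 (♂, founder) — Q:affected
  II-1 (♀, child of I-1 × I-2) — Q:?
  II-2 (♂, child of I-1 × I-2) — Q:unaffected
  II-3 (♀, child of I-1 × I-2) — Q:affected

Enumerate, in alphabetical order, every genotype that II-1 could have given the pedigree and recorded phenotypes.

II-1 ∈ {X^QX^q, X^qX^q}

Q/I-1 un ·: X^QX^q
Q/I-2 aff ·: X^qY
Q/II-1 ? I-1×I-2: X^QX^q|X^qX^q
Q/II-2 un I-1×I-2: X^QY
Q/II-3 aff I-1×I-2: X^qX^q
⇒ Q over [I-1,I-2,II-1,II-2,II-3]: 2 consistent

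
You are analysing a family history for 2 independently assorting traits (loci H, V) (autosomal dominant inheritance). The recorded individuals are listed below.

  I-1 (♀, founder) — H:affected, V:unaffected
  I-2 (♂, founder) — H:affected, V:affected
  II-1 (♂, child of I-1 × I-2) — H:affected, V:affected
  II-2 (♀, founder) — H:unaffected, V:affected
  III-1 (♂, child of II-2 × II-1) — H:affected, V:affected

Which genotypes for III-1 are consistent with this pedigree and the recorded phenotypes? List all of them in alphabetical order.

III-1 ∈ {Hh VV, Hh Vv}

H/I-1 aff ·: Hh|HH
H/I-2 aff ·: Hh|HH
H/II-1 aff I-1×I-2: Hh|HH
H/II-2 un ·: hh
H/III-1 aff II-2×II-1: Hh
⇒ H over [I-1,I-2,II-1,II-2,III-1]: 7 consistent
V/I-1 un ·: vv
V/I-2 aff ·: Vv|VV
V/II-1 aff I-1×I-2: Vv
V/II-2 aff ·: Vv|VV
V/III-1 aff II-2×II-1: Vv|VV
⇒ V over [I-1,I-2,II-1,II-2,III-1]: 8 consistent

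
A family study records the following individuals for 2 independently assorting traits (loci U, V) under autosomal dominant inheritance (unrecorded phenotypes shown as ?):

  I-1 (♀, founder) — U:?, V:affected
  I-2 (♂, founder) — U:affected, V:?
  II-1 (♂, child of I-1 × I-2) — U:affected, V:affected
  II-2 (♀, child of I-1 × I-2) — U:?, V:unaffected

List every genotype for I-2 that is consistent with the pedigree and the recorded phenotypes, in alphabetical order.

U/I-1 ? ·: uu|Uu|UU
U/I-2 aff ·: Uu|UU
U/II-1 aff I-1×I-2: Uu|UU
U/II-2 ? I-1×I-2: uu|Uu|UU
⇒ U over [I-1,I-2,II-1,II-2]: 18 consistent
V/I-1 aff ·: Vv
V/I-2 ? ·: vv|Vv
V/II-1 aff I-1×I-2: Vv|VV
V/II-2 un I-1×I-2: vv
⇒ V over [I-1,I-2,II-1,II-2]: 3 consistent

I-2 ∈ {UU Vv, UU vv, Uu Vv, Uu vv}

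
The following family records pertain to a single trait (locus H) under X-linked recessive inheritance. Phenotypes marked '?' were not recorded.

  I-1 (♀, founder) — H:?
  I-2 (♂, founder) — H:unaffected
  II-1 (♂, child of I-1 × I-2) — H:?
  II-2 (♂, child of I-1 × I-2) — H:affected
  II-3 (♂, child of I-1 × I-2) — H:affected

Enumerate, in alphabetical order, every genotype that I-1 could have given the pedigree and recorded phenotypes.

H/I-1 ? ·: X^HX^h|X^hX^h
H/I-2 un ·: X^HY
H/II-1 ? I-1×I-2: X^HY|X^hY
H/II-2 aff I-1×I-2: X^hY
H/II-3 aff I-1×I-2: X^hY
⇒ H over [I-1,I-2,II-1,II-2,II-3]: 3 consistent

I-1 ∈ {X^HX^h, X^hX^h}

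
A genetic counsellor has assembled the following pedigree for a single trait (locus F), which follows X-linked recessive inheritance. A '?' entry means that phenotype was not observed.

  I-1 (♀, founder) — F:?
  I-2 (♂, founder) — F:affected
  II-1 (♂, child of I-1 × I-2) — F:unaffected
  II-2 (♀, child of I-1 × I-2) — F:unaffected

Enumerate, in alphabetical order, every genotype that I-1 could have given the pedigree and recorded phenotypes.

F/I-1 ? ·: X^FX^F|X^FX^f
F/I-2 aff ·: X^fY
F/II-1 un I-1×I-2: X^FY
F/II-2 un I-1×I-2: X^FX^f
⇒ F over [I-1,I-2,II-1,II-2]: 2 consistent

I-1 ∈ {X^FX^F, X^FX^f}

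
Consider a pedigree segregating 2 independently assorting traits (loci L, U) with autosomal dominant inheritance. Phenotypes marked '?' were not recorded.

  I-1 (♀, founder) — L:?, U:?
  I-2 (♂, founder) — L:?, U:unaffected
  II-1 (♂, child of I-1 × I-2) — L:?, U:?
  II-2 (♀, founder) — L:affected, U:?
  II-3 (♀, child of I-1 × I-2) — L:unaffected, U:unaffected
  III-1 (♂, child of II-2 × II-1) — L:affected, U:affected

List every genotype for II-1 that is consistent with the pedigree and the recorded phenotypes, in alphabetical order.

II-1 ∈ {LL Uu, LL uu, Ll Uu, Ll uu, ll Uu, ll uu}

L/I-1 ? ·: ll|Ll
L/I-2 ? ·: ll|Ll
L/II-1 ? I-1×I-2: ll|Ll|LL
L/II-2 aff ·: Ll|LL
L/II-3 un I-1×I-2: ll
L/III-1 aff II-2×II-1: Ll|LL
⇒ L over [I-1,I-2,II-1,II-2,II-3,III-1]: 23 consistent
U/I-1 ? ·: uu|Uu
U/I-2 un ·: uu
U/II-1 ? I-1×I-2: uu|Uu
U/II-2 ? ·: uu|Uu|UU
U/II-3 un I-1×I-2: uu
U/III-1 aff II-2×II-1: Uu|UU
⇒ U over [I-1,I-2,II-1,II-2,II-3,III-1]: 9 consistent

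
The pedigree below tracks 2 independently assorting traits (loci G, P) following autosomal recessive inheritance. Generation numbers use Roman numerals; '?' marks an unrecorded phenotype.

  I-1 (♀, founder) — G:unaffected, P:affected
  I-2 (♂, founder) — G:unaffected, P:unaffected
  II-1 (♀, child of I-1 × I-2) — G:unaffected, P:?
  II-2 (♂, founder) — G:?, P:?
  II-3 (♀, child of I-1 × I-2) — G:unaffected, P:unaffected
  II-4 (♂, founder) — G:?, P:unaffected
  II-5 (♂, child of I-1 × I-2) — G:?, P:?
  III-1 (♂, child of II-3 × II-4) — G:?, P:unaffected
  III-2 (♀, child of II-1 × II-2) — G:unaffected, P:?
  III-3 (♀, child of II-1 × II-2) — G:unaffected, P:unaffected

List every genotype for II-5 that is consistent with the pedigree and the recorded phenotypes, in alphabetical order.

II-5 ∈ {GG Pp, GG pp, Gg Pp, Gg pp, gg Pp, gg pp}

G/I-1 un ·: GG|Gg
G/I-2 un ·: GG|Gg
G/II-1 un I-1×I-2: GG|Gg
G/II-2 ? ·: GG|Gg|gg
G/II-3 un I-1×I-2: GG|Gg
G/II-4 ? ·: GG|Gg|gg
G/II-5 ? I-1×I-2: GG|Gg|gg
G/III-1 ? II-3×II-4: GG|Gg|gg
G/III-2 un II-1×II-2: GG|Gg
G/III-3 un II-1×II-2: GG|Gg
⇒ G over [I-1,I-2,II-1,II-2,II-3,II-4,II-5,III-1,III-2,III-3]: 1179 consistent
P/I-1 aff ·: pp
P/I-2 un ·: PP|Pp
P/II-1 ? I-1×I-2: Pp|pp
P/II-2 ? ·: PP|Pp|pp
P/II-3 un I-1×I-2: Pp
P/II-4 un ·: PP|Pp
P/II-5 ? I-1×I-2: Pp|pp
P/III-1 un II-3×II-4: PP|Pp
P/III-2 ? II-1×II-2: PP|Pp|pp
P/III-3 un II-1×II-2: PP|Pp
⇒ P over [I-1,I-2,II-1,II-2,II-3,II-4,II-5,III-1,III-2,III-3]: 168 consistent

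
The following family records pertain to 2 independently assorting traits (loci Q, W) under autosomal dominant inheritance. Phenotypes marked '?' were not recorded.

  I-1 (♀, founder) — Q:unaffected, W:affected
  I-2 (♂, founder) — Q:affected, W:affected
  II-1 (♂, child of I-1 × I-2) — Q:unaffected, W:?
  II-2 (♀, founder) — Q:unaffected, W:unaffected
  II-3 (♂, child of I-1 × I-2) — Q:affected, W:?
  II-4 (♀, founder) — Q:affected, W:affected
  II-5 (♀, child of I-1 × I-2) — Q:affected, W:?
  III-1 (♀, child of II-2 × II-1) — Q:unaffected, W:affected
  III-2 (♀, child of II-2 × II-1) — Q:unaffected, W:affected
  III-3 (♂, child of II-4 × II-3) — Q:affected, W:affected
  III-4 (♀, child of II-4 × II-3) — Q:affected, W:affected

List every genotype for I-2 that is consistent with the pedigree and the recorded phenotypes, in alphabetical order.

Q/I-1 un ·: qq
Q/I-2 aff ·: Qq
Q/II-1 un I-1×I-2: qq
Q/II-2 un ·: qq
Q/II-3 aff I-1×I-2: Qq
Q/II-4 aff ·: Qq|QQ
Q/II-5 aff I-1×I-2: Qq
Q/III-1 un II-2×II-1: qq
Q/III-2 un II-2×II-1: qq
Q/III-3 aff II-4×II-3: Qq|QQ
Q/III-4 aff II-4×II-3: Qq|QQ
⇒ Q over [I-1,I-2,II-1,II-2,II-3,II-4,II-5,III-1,III-2,III-3,III-4]: 8 consistent
W/I-1 aff ·: Ww|WW
W/I-2 aff ·: Ww|WW
W/II-1 ? I-1×I-2: Ww|WW
W/II-2 un ·: ww
W/II-3 ? I-1×I-2: ww|Ww|WW
W/II-4 aff ·: Ww|WW
W/II-5 ? I-1×I-2: ww|Ww|WW
W/III-1 aff II-2×II-1: Ww
W/III-2 aff II-2×II-1: Ww
W/III-3 aff II-4×II-3: Ww|WW
W/III-4 aff II-4×II-3: Ww|WW
⇒ W over [I-1,I-2,II-1,II-2,II-3,II-4,II-5,III-1,III-2,III-3,III-4]: 199 consistent

I-2 ∈ {Qq WW, Qq Ww}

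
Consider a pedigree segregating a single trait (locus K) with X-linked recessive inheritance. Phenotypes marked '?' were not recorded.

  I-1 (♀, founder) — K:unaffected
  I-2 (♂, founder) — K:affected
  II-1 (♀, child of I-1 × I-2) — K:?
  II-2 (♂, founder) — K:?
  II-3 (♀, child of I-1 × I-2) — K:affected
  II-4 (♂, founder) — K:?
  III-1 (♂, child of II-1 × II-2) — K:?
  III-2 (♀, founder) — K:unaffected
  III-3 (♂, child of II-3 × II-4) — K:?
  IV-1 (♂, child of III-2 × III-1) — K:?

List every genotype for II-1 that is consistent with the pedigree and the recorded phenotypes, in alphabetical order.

II-1 ∈ {X^KX^k, X^kX^k}

K/I-1 un ·: X^KX^k
K/I-2 aff ·: X^kY
K/II-1 ? I-1×I-2: X^KX^k|X^kX^k
K/II-2 ? ·: X^KY|X^kY
K/II-3 aff I-1×I-2: X^kX^k
K/II-4 ? ·: X^KY|X^kY
K/III-1 ? II-1×II-2: X^KY|X^kY
K/III-2 un ·: X^KX^K|X^KX^k
K/III-3 ? II-3×II-4: X^kY
K/IV-1 ? III-2×III-1: X^KY|X^kY
⇒ K over [I-1,I-2,II-1,II-2,II-3,II-4,III-1,III-2,III-3,IV-1]: 36 consistent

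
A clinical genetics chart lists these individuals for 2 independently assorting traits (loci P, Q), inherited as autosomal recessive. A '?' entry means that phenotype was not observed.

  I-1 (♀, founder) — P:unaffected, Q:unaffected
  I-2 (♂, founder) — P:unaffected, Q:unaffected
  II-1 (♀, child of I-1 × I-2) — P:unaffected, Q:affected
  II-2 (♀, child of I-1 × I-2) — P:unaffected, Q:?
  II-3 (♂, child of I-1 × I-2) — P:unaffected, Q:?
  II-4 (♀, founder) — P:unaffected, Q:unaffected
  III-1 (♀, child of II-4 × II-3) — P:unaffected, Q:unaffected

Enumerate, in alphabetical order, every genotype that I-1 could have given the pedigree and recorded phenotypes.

P/I-1 un ·: PP|Pp
P/I-2 un ·: PP|Pp
P/II-1 un I-1×I-2: PP|Pp
P/II-2 un I-1×I-2: PP|Pp
P/II-3 un I-1×I-2: PP|Pp
P/II-4 un ·: PP|Pp
P/III-1 un II-4×II-3: PP|Pp
⇒ P over [I-1,I-2,II-1,II-2,II-3,II-4,III-1]: 87 consistent
Q/I-1 un ·: Qq
Q/I-2 un ·: Qq
Q/II-1 aff I-1×I-2: qq
Q/II-2 ? I-1×I-2: QQ|Qq|qq
Q/II-3 ? I-1×I-2: QQ|Qq|qq
Q/II-4 un ·: QQ|Qq
Q/III-1 un II-4×II-3: QQ|Qq
⇒ Q over [I-1,I-2,II-1,II-2,II-3,II-4,III-1]: 27 consistent

I-1 ∈ {PP Qq, Pp Qq}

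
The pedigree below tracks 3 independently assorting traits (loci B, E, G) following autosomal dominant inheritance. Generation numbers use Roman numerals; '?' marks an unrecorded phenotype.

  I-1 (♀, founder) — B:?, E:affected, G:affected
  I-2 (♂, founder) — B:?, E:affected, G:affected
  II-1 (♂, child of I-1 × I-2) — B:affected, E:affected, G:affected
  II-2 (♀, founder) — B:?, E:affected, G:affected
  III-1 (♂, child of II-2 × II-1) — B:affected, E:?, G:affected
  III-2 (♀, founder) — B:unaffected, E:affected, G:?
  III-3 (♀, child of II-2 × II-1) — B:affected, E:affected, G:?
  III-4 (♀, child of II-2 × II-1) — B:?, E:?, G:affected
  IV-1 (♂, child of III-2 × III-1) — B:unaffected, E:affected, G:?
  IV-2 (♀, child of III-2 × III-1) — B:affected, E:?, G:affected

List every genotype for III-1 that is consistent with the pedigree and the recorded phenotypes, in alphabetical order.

B/I-1 ? ·: bb|Bb|BB
B/I-2 ? ·: bb|Bb|BB
B/II-1 aff I-1×I-2: Bb|BB
B/II-2 ? ·: bb|Bb|BB
B/III-1 aff II-2×II-1: Bb
B/III-2 un ·: bb
B/III-3 aff II-2×II-1: Bb|BB
B/III-4 ? II-2×II-1: bb|Bb|BB
B/IV-1 un III-2×III-1: bb
B/IV-2 aff III-2×III-1: Bb
⇒ B over [I-1,I-2,II-1,II-2,III-1,III-2,III-3,III-4,IV-1,IV-2]: 104 consistent
E/I-1 aff ·: Ee|EE
E/I-2 aff ·: Ee|EE
E/II-1 aff I-1×I-2: Ee|EE
E/II-2 aff ·: Ee|EE
E/III-1 ? II-2×II-1: ee|Ee|EE
E/III-2 aff ·: Ee|EE
E/III-3 aff II-2×II-1: Ee|EE
E/III-4 ? II-2×II-1: ee|Ee|EE
E/IV-1 aff III-2×III-1: Ee|EE
E/IV-2 ? III-2×III-1: ee|Ee|EE
⇒ E over [I-1,I-2,II-1,II-2,III-1,III-2,III-3,III-4,IV-1,IV-2]: 764 consistent
G/I-1 aff ·: Gg|GG
G/I-2 aff ·: Gg|GG
G/II-1 aff I-1×I-2: Gg|GG
G/II-2 aff ·: Gg|GG
G/III-1 aff II-2×II-1: Gg|GG
G/III-2 ? ·: gg|Gg|GG
G/III-3 ? II-2×II-1: gg|Gg|GG
G/III-4 aff II-2×II-1: Gg|GG
G/IV-1 ? III-2×III-1: gg|Gg|GG
G/IV-2 aff III-2×III-1: Gg|GG
⇒ G over [I-1,I-2,II-1,II-2,III-1,III-2,III-3,III-4,IV-1,IV-2]: 852 consistent

III-1 ∈ {Bb EE GG, Bb EE Gg, Bb Ee GG, Bb Ee Gg, Bb ee GG, Bb ee Gg}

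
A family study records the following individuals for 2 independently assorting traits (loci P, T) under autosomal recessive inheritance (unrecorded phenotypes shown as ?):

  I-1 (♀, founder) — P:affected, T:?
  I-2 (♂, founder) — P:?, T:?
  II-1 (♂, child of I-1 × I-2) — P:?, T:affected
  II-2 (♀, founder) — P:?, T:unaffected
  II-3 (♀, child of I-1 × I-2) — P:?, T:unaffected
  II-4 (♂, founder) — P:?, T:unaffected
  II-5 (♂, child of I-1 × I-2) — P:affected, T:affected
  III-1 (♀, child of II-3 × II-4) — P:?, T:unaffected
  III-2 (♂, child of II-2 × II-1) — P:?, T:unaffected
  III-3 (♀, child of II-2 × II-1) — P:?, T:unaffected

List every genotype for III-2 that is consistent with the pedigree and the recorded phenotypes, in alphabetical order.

P/I-1 aff ·: pp
P/I-2 ? ·: Pp|pp
P/II-1 ? I-1×I-2: Pp|pp
P/II-2 ? ·: PP|Pp|pp
P/II-3 ? I-1×I-2: Pp|pp
P/II-4 ? ·: PP|Pp|pp
P/II-5 aff I-1×I-2: pp
P/III-1 ? II-3×II-4: PP|Pp|pp
P/III-2 ? II-2×II-1: PP|Pp|pp
P/III-3 ? II-2×II-1: PP|Pp|pp
⇒ P over [I-1,I-2,II-1,II-2,II-3,II-4,II-5,III-1,III-2,III-3]: 277 consistent
T/I-1 ? ·: Tt|tt
T/I-2 ? ·: Tt|tt
T/II-1 aff I-1×I-2: tt
T/II-2 un ·: TT|Tt
T/II-3 un I-1×I-2: TT|Tt
T/II-4 un ·: TT|Tt
T/II-5 aff I-1×I-2: tt
T/III-1 un II-3×II-4: TT|Tt
T/III-2 un II-2×II-1: Tt
T/III-3 un II-2×II-1: Tt
⇒ T over [I-1,I-2,II-1,II-2,II-3,II-4,II-5,III-1,III-2,III-3]: 30 consistent

III-2 ∈ {PP Tt, Pp Tt, pp Tt}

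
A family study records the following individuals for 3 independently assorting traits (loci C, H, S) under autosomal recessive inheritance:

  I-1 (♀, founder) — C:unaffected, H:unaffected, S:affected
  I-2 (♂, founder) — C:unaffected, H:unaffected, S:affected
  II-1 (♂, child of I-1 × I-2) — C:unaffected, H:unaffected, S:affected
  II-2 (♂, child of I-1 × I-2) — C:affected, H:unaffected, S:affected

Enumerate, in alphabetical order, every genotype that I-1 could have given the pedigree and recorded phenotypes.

C/I-1 un ·: Cc
C/I-2 un ·: Cc
C/II-1 un I-1×I-2: CC|Cc
C/II-2 aff I-1×I-2: cc
⇒ C over [I-1,I-2,II-1,II-2]: 2 consistent
H/I-1 un ·: HH|Hh
H/I-2 un ·: HH|Hh
H/II-1 un I-1×I-2: HH|Hh
H/II-2 un I-1×I-2: HH|Hh
⇒ H over [I-1,I-2,II-1,II-2]: 13 consistent
S/I-1 aff ·: ss
S/I-2 aff ·: ss
S/II-1 aff I-1×I-2: ss
S/II-2 aff I-1×I-2: ss
⇒ S over [I-1,I-2,II-1,II-2]: 1 consistent

I-1 ∈ {Cc HH ss, Cc Hh ss}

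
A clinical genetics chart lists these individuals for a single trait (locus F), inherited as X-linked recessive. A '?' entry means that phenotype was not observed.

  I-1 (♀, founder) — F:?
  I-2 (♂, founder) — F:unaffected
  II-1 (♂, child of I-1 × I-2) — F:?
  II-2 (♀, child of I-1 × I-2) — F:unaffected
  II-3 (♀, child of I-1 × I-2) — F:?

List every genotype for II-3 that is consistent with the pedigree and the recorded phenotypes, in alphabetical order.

II-3 ∈ {X^FX^F, X^FX^f}

F/I-1 ? ·: X^FX^F|X^FX^f|X^fX^f
F/I-2 un ·: X^FY
F/II-1 ? I-1×I-2: X^FY|X^fY
F/II-2 un I-1×I-2: X^FX^F|X^FX^f
F/II-3 ? I-1×I-2: X^FX^F|X^FX^f
⇒ F over [I-1,I-2,II-1,II-2,II-3]: 10 consistent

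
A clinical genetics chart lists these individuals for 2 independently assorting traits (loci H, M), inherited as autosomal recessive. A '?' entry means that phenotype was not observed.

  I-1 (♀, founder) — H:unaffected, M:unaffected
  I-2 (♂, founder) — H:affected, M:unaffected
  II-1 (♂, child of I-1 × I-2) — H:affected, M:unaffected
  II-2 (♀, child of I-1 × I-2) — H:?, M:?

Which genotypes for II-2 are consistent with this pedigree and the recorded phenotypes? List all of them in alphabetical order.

H/I-1 un ·: Hh
H/I-2 aff ·: hh
H/II-1 aff I-1×I-2: hh
H/II-2 ? I-1×I-2: Hh|hh
⇒ H over [I-1,I-2,II-1,II-2]: 2 consistent
M/I-1 un ·: MM|Mm
M/I-2 un ·: MM|Mm
M/II-1 un I-1×I-2: MM|Mm
M/II-2 ? I-1×I-2: MM|Mm|mm
⇒ M over [I-1,I-2,II-1,II-2]: 15 consistent

II-2 ∈ {Hh MM, Hh Mm, Hh mm, hh MM, hh Mm, hh mm}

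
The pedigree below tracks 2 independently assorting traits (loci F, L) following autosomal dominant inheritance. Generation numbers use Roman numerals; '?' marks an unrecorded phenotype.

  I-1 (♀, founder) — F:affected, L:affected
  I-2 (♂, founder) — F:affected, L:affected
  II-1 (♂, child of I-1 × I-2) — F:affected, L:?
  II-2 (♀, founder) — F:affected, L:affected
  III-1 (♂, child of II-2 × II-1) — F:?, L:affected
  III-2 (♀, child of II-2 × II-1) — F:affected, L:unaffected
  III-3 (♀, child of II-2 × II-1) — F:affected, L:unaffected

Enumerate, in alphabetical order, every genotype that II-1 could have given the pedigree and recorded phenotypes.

II-1 ∈ {FF Ll, FF ll, Ff Ll, Ff ll}

F/I-1 aff ·: Ff|FF
F/I-2 aff ·: Ff|FF
F/II-1 aff I-1×I-2: Ff|FF
F/II-2 aff ·: Ff|FF
F/III-1 ? II-2×II-1: ff|Ff|FF
F/III-2 aff II-2×II-1: Ff|FF
F/III-3 aff II-2×II-1: Ff|FF
⇒ F over [I-1,I-2,II-1,II-2,III-1,III-2,III-3]: 96 consistent
L/I-1 aff ·: Ll|LL
L/I-2 aff ·: Ll|LL
L/II-1 ? I-1×I-2: ll|Ll
L/II-2 aff ·: Ll
L/III-1 aff II-2×II-1: Ll|LL
L/III-2 un II-2×II-1: ll
L/III-3 un II-2×II-1: ll
⇒ L over [I-1,I-2,II-1,II-2,III-1,III-2,III-3]: 7 consistent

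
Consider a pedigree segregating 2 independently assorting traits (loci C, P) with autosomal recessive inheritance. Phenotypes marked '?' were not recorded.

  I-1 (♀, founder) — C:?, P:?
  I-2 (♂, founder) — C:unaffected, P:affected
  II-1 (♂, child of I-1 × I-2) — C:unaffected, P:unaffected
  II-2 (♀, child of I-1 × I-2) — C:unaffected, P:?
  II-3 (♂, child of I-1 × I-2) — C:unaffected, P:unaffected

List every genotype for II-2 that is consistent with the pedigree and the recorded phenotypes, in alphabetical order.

C/I-1 ? ·: CC|Cc|cc
C/I-2 un ·: CC|Cc
C/II-1 un I-1×I-2: CC|Cc
C/II-2 un I-1×I-2: CC|Cc
C/II-3 un I-1×I-2: CC|Cc
⇒ C over [I-1,I-2,II-1,II-2,II-3]: 27 consistent
P/I-1 ? ·: PP|Pp
P/I-2 aff ·: pp
P/II-1 un I-1×I-2: Pp
P/II-2 ? I-1×I-2: Pp|pp
P/II-3 un I-1×I-2: Pp
⇒ P over [I-1,I-2,II-1,II-2,II-3]: 3 consistent

II-2 ∈ {CC Pp, CC pp, Cc Pp, Cc pp}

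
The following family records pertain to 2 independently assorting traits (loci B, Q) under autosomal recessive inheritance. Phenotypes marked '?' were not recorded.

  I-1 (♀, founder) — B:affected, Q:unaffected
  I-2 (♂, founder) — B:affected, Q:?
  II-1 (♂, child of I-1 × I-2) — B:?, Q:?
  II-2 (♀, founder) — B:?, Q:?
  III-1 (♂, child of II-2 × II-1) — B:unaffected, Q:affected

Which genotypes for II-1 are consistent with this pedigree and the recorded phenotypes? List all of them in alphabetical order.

II-1 ∈ {bb Qq, bb qq}

B/I-1 aff ·: bb
B/I-2 aff ·: bb
B/II-1 ? I-1×I-2: bb
B/II-2 ? ·: BB|Bb
B/III-1 un II-2×II-1: Bb
⇒ B over [I-1,I-2,II-1,II-2,III-1]: 2 consistent
Q/I-1 un ·: QQ|Qq
Q/I-2 ? ·: QQ|Qq|qq
Q/II-1 ? I-1×I-2: Qq|qq
Q/II-2 ? ·: Qq|qq
Q/III-1 aff II-2×II-1: qq
⇒ Q over [I-1,I-2,II-1,II-2,III-1]: 14 consistent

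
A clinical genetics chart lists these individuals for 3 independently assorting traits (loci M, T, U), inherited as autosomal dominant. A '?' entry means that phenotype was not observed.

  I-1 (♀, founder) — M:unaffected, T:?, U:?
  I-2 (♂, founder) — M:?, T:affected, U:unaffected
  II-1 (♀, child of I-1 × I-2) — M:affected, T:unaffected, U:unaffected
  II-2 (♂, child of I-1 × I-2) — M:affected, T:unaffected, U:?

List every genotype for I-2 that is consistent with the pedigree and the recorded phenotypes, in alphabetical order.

M/I-1 un ·: mm
M/I-2 ? ·: Mm|MM
M/II-1 aff I-1×I-2: Mm
M/II-2 aff I-1×I-2: Mm
⇒ M over [I-1,I-2,II-1,II-2]: 2 consistent
T/I-1 ? ·: tt|Tt
T/I-2 aff ·: Tt
T/II-1 un I-1×I-2: tt
T/II-2 un I-1×I-2: tt
⇒ T over [I-1,I-2,II-1,II-2]: 2 consistent
U/I-1 ? ·: uu|Uu
U/I-2 un ·: uu
U/II-1 un I-1×I-2: uu
U/II-2 ? I-1×I-2: uu|Uu
⇒ U over [I-1,I-2,II-1,II-2]: 3 consistent

I-2 ∈ {MM Tt uu, Mm Tt uu}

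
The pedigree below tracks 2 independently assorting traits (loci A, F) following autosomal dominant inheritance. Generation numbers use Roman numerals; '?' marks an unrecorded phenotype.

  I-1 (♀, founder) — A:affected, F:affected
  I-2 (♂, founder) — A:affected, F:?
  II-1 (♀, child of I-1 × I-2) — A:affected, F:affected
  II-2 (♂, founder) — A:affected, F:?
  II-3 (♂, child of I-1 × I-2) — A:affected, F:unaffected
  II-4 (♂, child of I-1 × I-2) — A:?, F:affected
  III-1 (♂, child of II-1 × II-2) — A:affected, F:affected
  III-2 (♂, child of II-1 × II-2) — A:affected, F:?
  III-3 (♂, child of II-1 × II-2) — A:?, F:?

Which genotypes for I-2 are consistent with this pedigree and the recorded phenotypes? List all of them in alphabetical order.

A/I-1 aff ·: Aa|AA
A/I-2 aff ·: Aa|AA
A/II-1 aff I-1×I-2: Aa|AA
A/II-2 aff ·: Aa|AA
A/II-3 aff I-1×I-2: Aa|AA
A/II-4 ? I-1×I-2: aa|Aa|AA
A/III-1 aff II-1×II-2: Aa|AA
A/III-2 aff II-1×II-2: Aa|AA
A/III-3 ? II-1×II-2: aa|Aa|AA
⇒ A over [I-1,I-2,II-1,II-2,II-3,II-4,III-1,III-2,III-3]: 415 consistent
F/I-1 aff ·: Ff
F/I-2 ? ·: ff|Ff
F/II-1 aff I-1×I-2: Ff|FF
F/II-2 ? ·: ff|Ff|FF
F/II-3 un I-1×I-2: ff
F/II-4 aff I-1×I-2: Ff|FF
F/III-1 aff II-1×II-2: Ff|FF
F/III-2 ? II-1×II-2: ff|Ff|FF
F/III-3 ? II-1×II-2: ff|Ff|FF
⇒ F over [I-1,I-2,II-1,II-2,II-3,II-4,III-1,III-2,III-3]: 110 consistent

I-2 ∈ {AA Ff, AA ff, Aa Ff, Aa ff}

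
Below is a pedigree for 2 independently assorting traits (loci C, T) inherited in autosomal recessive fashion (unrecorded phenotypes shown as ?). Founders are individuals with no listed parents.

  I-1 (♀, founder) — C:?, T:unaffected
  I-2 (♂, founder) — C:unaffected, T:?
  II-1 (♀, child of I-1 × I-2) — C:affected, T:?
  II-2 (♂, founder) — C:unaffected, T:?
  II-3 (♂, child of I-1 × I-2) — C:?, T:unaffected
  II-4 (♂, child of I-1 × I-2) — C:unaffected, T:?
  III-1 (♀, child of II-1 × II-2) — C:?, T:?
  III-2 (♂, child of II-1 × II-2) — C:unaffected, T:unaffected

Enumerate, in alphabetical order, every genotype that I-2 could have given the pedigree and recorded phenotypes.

I-2 ∈ {Cc TT, Cc Tt, Cc tt}

C/I-1 ? ·: Cc|cc
C/I-2 un ·: Cc
C/II-1 aff I-1×I-2: cc
C/II-2 un ·: CC|Cc
C/II-3 ? I-1×I-2: CC|Cc|cc
C/II-4 un I-1×I-2: CC|Cc
C/III-1 ? II-1×II-2: Cc|cc
C/III-2 un II-1×II-2: Cc
⇒ C over [I-1,I-2,II-1,II-2,II-3,II-4,III-1,III-2]: 24 consistent
T/I-1 un ·: TT|Tt
T/I-2 ? ·: TT|Tt|tt
T/II-1 ? I-1×I-2: TT|Tt|tt
T/II-2 ? ·: TT|Tt|tt
T/II-3 un I-1×I-2: TT|Tt
T/II-4 ? I-1×I-2: TT|Tt|tt
T/III-1 ? II-1×II-2: TT|Tt|tt
T/III-2 un II-1×II-2: TT|Tt
⇒ T over [I-1,I-2,II-1,II-2,II-3,II-4,III-1,III-2]: 318 consistent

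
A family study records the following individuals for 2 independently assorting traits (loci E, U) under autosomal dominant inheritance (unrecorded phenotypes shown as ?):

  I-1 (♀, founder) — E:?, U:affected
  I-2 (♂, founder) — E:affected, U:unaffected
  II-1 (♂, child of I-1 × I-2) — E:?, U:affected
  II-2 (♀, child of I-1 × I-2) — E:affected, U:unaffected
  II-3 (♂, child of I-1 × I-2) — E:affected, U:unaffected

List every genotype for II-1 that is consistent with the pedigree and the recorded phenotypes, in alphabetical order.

E/I-1 ? ·: ee|Ee|EE
E/I-2 aff ·: Ee|EE
E/II-1 ? I-1×I-2: ee|Ee|EE
E/II-2 aff I-1×I-2: Ee|EE
E/II-3 aff I-1×I-2: Ee|EE
⇒ E over [I-1,I-2,II-1,II-2,II-3]: 32 consistent
U/I-1 aff ·: Uu
U/I-2 un ·: uu
U/II-1 aff I-1×I-2: Uu
U/II-2 un I-1×I-2: uu
U/II-3 un I-1×I-2: uu
⇒ U over [I-1,I-2,II-1,II-2,II-3]: 1 consistent

II-1 ∈ {EE Uu, Ee Uu, ee Uu}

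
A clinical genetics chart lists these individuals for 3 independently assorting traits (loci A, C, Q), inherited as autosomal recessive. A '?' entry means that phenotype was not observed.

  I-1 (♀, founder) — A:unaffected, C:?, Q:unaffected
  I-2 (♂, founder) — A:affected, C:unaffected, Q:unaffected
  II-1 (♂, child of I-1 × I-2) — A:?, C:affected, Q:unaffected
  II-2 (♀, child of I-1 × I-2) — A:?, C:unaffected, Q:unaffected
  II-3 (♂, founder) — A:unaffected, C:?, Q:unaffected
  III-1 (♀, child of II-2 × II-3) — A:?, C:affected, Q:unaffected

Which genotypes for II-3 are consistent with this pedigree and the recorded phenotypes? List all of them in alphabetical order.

A/I-1 un ·: AA|Aa
A/I-2 aff ·: aa
A/II-1 ? I-1×I-2: Aa|aa
A/II-2 ? I-1×I-2: Aa|aa
A/II-3 un ·: AA|Aa
A/III-1 ? II-2×II-3: AA|Aa|aa
⇒ A over [I-1,I-2,II-1,II-2,II-3,III-1]: 21 consistent
C/I-1 ? ·: Cc|cc
C/I-2 un ·: Cc
C/II-1 aff I-1×I-2: cc
C/II-2 un I-1×I-2: Cc
C/II-3 ? ·: Cc|cc
C/III-1 aff II-2×II-3: cc
⇒ C over [I-1,I-2,II-1,II-2,II-3,III-1]: 4 consistent
Q/I-1 un ·: QQ|Qq
Q/I-2 un ·: QQ|Qq
Q/II-1 un I-1×I-2: QQ|Qq
Q/II-2 un I-1×I-2: QQ|Qq
Q/II-3 un ·: QQ|Qq
Q/III-1 un II-2×II-3: QQ|Qq
⇒ Q over [I-1,I-2,II-1,II-2,II-3,III-1]: 45 consistent

II-3 ∈ {AA Cc QQ, AA Cc Qq, AA cc QQ, AA cc Qq, Aa Cc QQ, Aa Cc Qq, Aa cc QQ, Aa cc Qq}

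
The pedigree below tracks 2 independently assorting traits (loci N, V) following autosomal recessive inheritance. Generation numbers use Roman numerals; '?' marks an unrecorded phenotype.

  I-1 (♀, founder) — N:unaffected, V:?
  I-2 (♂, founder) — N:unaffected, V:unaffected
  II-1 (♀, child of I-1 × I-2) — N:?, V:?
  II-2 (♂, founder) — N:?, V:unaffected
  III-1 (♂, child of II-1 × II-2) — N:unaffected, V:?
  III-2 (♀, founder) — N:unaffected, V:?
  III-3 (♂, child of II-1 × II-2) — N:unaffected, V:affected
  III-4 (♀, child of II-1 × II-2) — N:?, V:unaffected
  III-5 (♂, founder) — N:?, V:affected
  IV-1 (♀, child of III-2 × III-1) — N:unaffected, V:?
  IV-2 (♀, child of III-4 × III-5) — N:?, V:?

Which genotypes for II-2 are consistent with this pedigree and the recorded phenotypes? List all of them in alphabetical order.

II-2 ∈ {NN Vv, Nn Vv, nn Vv}

N/I-1 un ·: NN|Nn
N/I-2 un ·: NN|Nn
N/II-1 ? I-1×I-2: NN|Nn|nn
N/II-2 ? ·: NN|Nn|nn
N/III-1 un II-1×II-2: NN|Nn
N/III-2 un ·: NN|Nn
N/III-3 un II-1×II-2: NN|Nn
N/III-4 ? II-1×II-2: NN|Nn|nn
N/III-5 ? ·: NN|Nn|nn
N/IV-1 un III-2×III-1: NN|Nn
N/IV-2 ? III-4×III-5: NN|Nn|nn
⇒ N over [I-1,I-2,II-1,II-2,III-1,III-2,III-3,III-4,III-5,IV-1,IV-2]: 2072 consistent
V/I-1 ? ·: VV|Vv|vv
V/I-2 un ·: VV|Vv
V/II-1 ? I-1×I-2: Vv|vv
V/II-2 un ·: Vv
V/III-1 ? II-1×II-2: VV|Vv|vv
V/III-2 ? ·: VV|Vv|vv
V/III-3 aff II-1×II-2: vv
V/III-4 un II-1×II-2: VV|Vv
V/III-5 aff ·: vv
V/IV-1 ? III-2×III-1: VV|Vv|vv
V/IV-2 ? III-4×III-5: Vv|vv
⇒ V over [I-1,I-2,II-1,II-2,III-1,III-2,III-3,III-4,III-5,IV-1,IV-2]: 269 consistent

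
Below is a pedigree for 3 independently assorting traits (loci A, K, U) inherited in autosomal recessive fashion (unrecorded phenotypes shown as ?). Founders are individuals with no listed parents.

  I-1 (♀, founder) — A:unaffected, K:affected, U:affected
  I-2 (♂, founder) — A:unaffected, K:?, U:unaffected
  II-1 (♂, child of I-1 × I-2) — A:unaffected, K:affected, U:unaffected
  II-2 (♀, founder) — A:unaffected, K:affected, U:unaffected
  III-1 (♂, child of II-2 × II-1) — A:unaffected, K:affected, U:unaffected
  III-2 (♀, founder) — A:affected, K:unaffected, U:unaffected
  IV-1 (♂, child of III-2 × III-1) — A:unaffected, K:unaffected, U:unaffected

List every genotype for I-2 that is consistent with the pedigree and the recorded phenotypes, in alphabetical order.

I-2 ∈ {AA Kk UU, AA Kk Uu, AA kk UU, AA kk Uu, Aa Kk UU, Aa Kk Uu, Aa kk UU, Aa kk Uu}

A/I-1 un ·: AA|Aa
A/I-2 un ·: AA|Aa
A/II-1 un I-1×I-2: AA|Aa
A/II-2 un ·: AA|Aa
A/III-1 un II-2×II-1: AA|Aa
A/III-2 aff ·: aa
A/IV-1 un III-2×III-1: Aa
⇒ A over [I-1,I-2,II-1,II-2,III-1,III-2,IV-1]: 24 consistent
K/I-1 aff ·: kk
K/I-2 ? ·: Kk|kk
K/II-1 aff I-1×I-2: kk
K/II-2 aff ·: kk
K/III-1 aff II-2×II-1: kk
K/III-2 un ·: KK|Kk
K/IV-1 un III-2×III-1: Kk
⇒ K over [I-1,I-2,II-1,II-2,III-1,III-2,IV-1]: 4 consistent
U/I-1 aff ·: uu
U/I-2 un ·: UU|Uu
U/II-1 un I-1×I-2: Uu
U/II-2 un ·: UU|Uu
U/III-1 un II-2×II-1: UU|Uu
U/III-2 un ·: UU|Uu
U/IV-1 un III-2×III-1: UU|Uu
⇒ U over [I-1,I-2,II-1,II-2,III-1,III-2,IV-1]: 28 consistent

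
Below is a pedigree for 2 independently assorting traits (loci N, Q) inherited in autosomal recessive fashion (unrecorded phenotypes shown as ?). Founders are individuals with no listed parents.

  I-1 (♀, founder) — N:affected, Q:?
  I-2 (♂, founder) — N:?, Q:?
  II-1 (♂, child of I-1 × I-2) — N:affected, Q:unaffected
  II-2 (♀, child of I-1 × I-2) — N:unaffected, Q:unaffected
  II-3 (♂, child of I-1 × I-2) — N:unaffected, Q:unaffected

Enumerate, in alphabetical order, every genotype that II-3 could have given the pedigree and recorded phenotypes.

II-3 ∈ {Nn QQ, Nn Qq}

N/I-1 aff ·: nn
N/I-2 ? ·: Nn
N/II-1 aff I-1×I-2: nn
N/II-2 un I-1×I-2: Nn
N/II-3 un I-1×I-2: Nn
⇒ N over [I-1,I-2,II-1,II-2,II-3]: 1 consistent
Q/I-1 ? ·: QQ|Qq|qq
Q/I-2 ? ·: QQ|Qq|qq
Q/II-1 un I-1×I-2: QQ|Qq
Q/II-2 un I-1×I-2: QQ|Qq
Q/II-3 un I-1×I-2: QQ|Qq
⇒ Q over [I-1,I-2,II-1,II-2,II-3]: 29 consistent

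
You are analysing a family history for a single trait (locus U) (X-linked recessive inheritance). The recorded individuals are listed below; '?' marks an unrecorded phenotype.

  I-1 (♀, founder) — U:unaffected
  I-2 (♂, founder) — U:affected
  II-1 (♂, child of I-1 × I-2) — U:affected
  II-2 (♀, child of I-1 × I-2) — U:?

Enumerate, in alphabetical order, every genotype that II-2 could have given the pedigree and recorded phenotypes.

U/I-1 un ·: X^UX^u
U/I-2 aff ·: X^uY
U/II-1 aff I-1×I-2: X^uY
U/II-2 ? I-1×I-2: X^UX^u|X^uX^u
⇒ U over [I-1,I-2,II-1,II-2]: 2 consistent

II-2 ∈ {X^UX^u, X^uX^u}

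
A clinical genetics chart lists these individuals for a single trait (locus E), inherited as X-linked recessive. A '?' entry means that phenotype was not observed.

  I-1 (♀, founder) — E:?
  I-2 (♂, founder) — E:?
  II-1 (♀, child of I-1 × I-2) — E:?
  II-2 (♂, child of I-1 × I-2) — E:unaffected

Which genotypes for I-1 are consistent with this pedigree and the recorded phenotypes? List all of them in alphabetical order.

I-1 ∈ {X^EX^E, X^EX^e}

E/I-1 ? ·: X^EX^E|X^EX^e
E/I-2 ? ·: X^EY|X^eY
E/II-1 ? I-1×I-2: X^EX^E|X^EX^e|X^eX^e
E/II-2 un I-1×I-2: X^EY
⇒ E over [I-1,I-2,II-1,II-2]: 6 consistent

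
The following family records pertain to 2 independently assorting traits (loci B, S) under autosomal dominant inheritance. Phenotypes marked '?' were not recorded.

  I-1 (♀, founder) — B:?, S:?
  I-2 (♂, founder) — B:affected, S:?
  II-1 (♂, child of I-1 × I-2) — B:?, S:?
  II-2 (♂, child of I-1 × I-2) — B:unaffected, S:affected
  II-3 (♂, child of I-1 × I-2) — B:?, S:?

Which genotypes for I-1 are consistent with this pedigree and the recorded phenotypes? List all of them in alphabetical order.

I-1 ∈ {Bb SS, Bb Ss, Bb ss, bb SS, bb Ss, bb ss}

B/I-1 ? ·: bb|Bb
B/I-2 aff ·: Bb
B/II-1 ? I-1×I-2: bb|Bb|BB
B/II-2 un I-1×I-2: bb
B/II-3 ? I-1×I-2: bb|Bb|BB
⇒ B over [I-1,I-2,II-1,II-2,II-3]: 13 consistent
S/I-1 ? ·: ss|Ss|SS
S/I-2 ? ·: ss|Ss|SS
S/II-1 ? I-1×I-2: ss|Ss|SS
S/II-2 aff I-1×I-2: Ss|SS
S/II-3 ? I-1×I-2: ss|Ss|SS
⇒ S over [I-1,I-2,II-1,II-2,II-3]: 45 consistent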